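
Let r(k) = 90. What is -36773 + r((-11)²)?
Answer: -36683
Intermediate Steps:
-36773 + r((-11)²) = -36773 + 90 = -36683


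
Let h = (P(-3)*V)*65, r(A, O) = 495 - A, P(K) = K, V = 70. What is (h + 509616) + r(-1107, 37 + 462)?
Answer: 497568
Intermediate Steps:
h = -13650 (h = -3*70*65 = -210*65 = -13650)
(h + 509616) + r(-1107, 37 + 462) = (-13650 + 509616) + (495 - 1*(-1107)) = 495966 + (495 + 1107) = 495966 + 1602 = 497568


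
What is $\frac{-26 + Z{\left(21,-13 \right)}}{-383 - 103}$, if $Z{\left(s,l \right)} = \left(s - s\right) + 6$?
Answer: $\frac{10}{243} \approx 0.041152$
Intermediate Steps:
$Z{\left(s,l \right)} = 6$ ($Z{\left(s,l \right)} = 0 + 6 = 6$)
$\frac{-26 + Z{\left(21,-13 \right)}}{-383 - 103} = \frac{-26 + 6}{-383 - 103} = - \frac{20}{-486} = \left(-20\right) \left(- \frac{1}{486}\right) = \frac{10}{243}$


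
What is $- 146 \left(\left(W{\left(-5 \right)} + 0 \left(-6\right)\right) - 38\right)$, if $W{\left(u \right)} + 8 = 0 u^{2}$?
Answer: $6716$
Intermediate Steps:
$W{\left(u \right)} = -8$ ($W{\left(u \right)} = -8 + 0 u^{2} = -8 + 0 = -8$)
$- 146 \left(\left(W{\left(-5 \right)} + 0 \left(-6\right)\right) - 38\right) = - 146 \left(\left(-8 + 0 \left(-6\right)\right) - 38\right) = - 146 \left(\left(-8 + 0\right) - 38\right) = - 146 \left(-8 - 38\right) = \left(-146\right) \left(-46\right) = 6716$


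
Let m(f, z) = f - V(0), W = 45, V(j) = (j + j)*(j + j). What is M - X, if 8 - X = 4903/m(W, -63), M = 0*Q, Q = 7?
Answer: 4543/45 ≈ 100.96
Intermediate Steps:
V(j) = 4*j² (V(j) = (2*j)*(2*j) = 4*j²)
m(f, z) = f (m(f, z) = f - 4*0² = f - 4*0 = f - 1*0 = f + 0 = f)
M = 0 (M = 0*7 = 0)
X = -4543/45 (X = 8 - 4903/45 = -4543/45 ≈ -100.96)
M - X = 0 - 1*(-4543/45) = 0 + 4543/45 = 4543/45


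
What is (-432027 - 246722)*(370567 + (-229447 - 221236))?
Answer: 54378654884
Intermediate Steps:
(-432027 - 246722)*(370567 + (-229447 - 221236)) = -678749*(370567 - 450683) = -678749*(-80116) = 54378654884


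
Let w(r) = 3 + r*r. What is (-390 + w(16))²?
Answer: 17161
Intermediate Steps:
w(r) = 3 + r²
(-390 + w(16))² = (-390 + (3 + 16²))² = (-390 + (3 + 256))² = (-390 + 259)² = (-131)² = 17161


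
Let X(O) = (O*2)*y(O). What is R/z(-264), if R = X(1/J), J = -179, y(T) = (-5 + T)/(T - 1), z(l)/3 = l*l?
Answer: -7/26315685 ≈ -2.6600e-7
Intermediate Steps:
z(l) = 3*l² (z(l) = 3*(l*l) = 3*l²)
y(T) = (-5 + T)/(-1 + T)
X(O) = 2*O*(-5 + O)/(-1 + O) (X(O) = (O*2)*((-5 + O)/(-1 + O)) = (2*O)*((-5 + O)/(-1 + O)) = 2*O*(-5 + O)/(-1 + O))
R = -448/8055 (R = 2*(-5 + 1/(-179))/(-179*(-1 + 1/(-179))) = 2*(-1/179)*(-5 - 1/179)/(-1 - 1/179) = 2*(-1/179)*(-896/179)/(-180/179) = 2*(-1/179)*(-179/180)*(-896/179) = -448/8055 ≈ -0.055618)
R/z(-264) = -448/(8055*(3*(-264)²)) = -448/(8055*(3*69696)) = -448/8055/209088 = -448/8055*1/209088 = -7/26315685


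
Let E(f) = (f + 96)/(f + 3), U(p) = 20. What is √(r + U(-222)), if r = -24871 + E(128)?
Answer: I*√426438667/131 ≈ 157.64*I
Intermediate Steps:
E(f) = (96 + f)/(3 + f)
r = -3257877/131 (r = -24871 + (96 + 128)/(3 + 128) = -24871 + 224/131 = -3257877/131 ≈ -24869.)
√(r + U(-222)) = √(-3257877/131 + 20) = √(-3255257/131) = I*√426438667/131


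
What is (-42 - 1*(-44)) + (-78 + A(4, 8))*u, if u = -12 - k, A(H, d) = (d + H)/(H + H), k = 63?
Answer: 11479/2 ≈ 5739.5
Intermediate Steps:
A(H, d) = (H + d)/(2*H) (A(H, d) = (H + d)/((2*H)) = (H + d)*(1/(2*H)) = (H + d)/(2*H))
u = -75 (u = -12 - 1*63 = -12 - 63 = -75)
(-42 - 1*(-44)) + (-78 + A(4, 8))*u = (-42 - 1*(-44)) + (-78 + (1/2)*(4 + 8)/4)*(-75) = (-42 + 44) + (-78 + (1/2)*(1/4)*12)*(-75) = 2 + (-78 + 3/2)*(-75) = 2 - 153/2*(-75) = 2 + 11475/2 = 11479/2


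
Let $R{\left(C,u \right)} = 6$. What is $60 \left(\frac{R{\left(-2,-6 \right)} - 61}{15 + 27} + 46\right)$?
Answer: $\frac{18770}{7} \approx 2681.4$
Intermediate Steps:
$60 \left(\frac{R{\left(-2,-6 \right)} - 61}{15 + 27} + 46\right) = 60 \left(\frac{6 - 61}{15 + 27} + 46\right) = 60 \left(\frac{6 - 61}{42} + 46\right) = 60 \left(\left(6 - 61\right) \frac{1}{42} + 46\right) = 60 \left(\left(-55\right) \frac{1}{42} + 46\right) = 60 \left(- \frac{55}{42} + 46\right) = 60 \cdot \frac{1877}{42} = \frac{18770}{7}$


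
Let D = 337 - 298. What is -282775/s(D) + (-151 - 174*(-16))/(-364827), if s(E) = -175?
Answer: 4126539766/2553789 ≈ 1615.8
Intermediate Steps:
D = 39
-282775/s(D) + (-151 - 174*(-16))/(-364827) = -282775/(-175) + (-151 - 174*(-16))/(-364827) = -282775*(-1/175) + (-151 + 2784)*(-1/364827) = 11311/7 + 2633*(-1/364827) = 11311/7 - 2633/364827 = 4126539766/2553789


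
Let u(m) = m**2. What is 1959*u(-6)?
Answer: 70524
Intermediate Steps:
1959*u(-6) = 1959*(-6)**2 = 1959*36 = 70524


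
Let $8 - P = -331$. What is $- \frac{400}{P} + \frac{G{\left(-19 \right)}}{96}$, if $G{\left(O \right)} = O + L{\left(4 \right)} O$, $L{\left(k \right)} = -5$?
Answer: $- \frac{351}{904} \approx -0.38827$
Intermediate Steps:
$P = 339$ ($P = 8 - -331 = 8 + 331 = 339$)
$G{\left(O \right)} = - 4 O$ ($G{\left(O \right)} = O - 5 O = - 4 O$)
$- \frac{400}{P} + \frac{G{\left(-19 \right)}}{96} = - \frac{400}{339} + \frac{\left(-4\right) \left(-19\right)}{96} = \left(-400\right) \frac{1}{339} + 76 \cdot \frac{1}{96} = - \frac{400}{339} + \frac{19}{24} = - \frac{351}{904}$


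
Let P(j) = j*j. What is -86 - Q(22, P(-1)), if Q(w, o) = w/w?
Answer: -87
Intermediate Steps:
P(j) = j**2
Q(w, o) = 1
-86 - Q(22, P(-1)) = -86 - 1*1 = -86 - 1 = -87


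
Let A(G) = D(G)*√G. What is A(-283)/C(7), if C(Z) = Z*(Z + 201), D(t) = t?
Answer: -283*I*√283/1456 ≈ -3.2698*I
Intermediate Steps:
A(G) = G^(3/2) (A(G) = G*√G = G^(3/2))
C(Z) = Z*(201 + Z)
A(-283)/C(7) = (-283)^(3/2)/((7*(201 + 7))) = (-283*I*√283)/((7*208)) = -283*I*√283/1456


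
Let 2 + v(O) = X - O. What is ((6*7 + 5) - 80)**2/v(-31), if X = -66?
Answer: -1089/37 ≈ -29.432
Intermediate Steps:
v(O) = -68 - O (v(O) = -2 + (-66 - O) = -68 - O)
((6*7 + 5) - 80)**2/v(-31) = ((6*7 + 5) - 80)**2/(-68 - 1*(-31)) = ((42 + 5) - 80)**2/(-68 + 31) = (47 - 80)**2/(-37) = (-33)**2*(-1/37) = 1089*(-1/37) = -1089/37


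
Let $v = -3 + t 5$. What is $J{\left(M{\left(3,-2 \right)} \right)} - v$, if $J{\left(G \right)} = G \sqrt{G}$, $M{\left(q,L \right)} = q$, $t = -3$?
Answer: $18 + 3 \sqrt{3} \approx 23.196$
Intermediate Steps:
$J{\left(G \right)} = G^{\frac{3}{2}}$
$v = -18$ ($v = -3 - 15 = -18$)
$J{\left(M{\left(3,-2 \right)} \right)} - v = 3^{\frac{3}{2}} - -18 = 3 \sqrt{3} + 18 = 18 + 3 \sqrt{3}$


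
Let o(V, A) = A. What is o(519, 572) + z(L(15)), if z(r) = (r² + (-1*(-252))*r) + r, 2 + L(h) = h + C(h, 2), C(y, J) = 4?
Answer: 5162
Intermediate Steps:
L(h) = 2 + h (L(h) = -2 + (h + 4) = -2 + (4 + h) = 2 + h)
z(r) = r² + 253*r (z(r) = (r² + 252*r) + r = r² + 253*r)
o(519, 572) + z(L(15)) = 572 + (2 + 15)*(253 + (2 + 15)) = 572 + 17*(253 + 17) = 572 + 17*270 = 572 + 4590 = 5162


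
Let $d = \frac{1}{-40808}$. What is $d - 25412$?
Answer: $- \frac{1037012897}{40808} \approx -25412.0$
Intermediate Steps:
$d = - \frac{1}{40808} \approx -2.4505 \cdot 10^{-5}$
$d - 25412 = - \frac{1}{40808} - 25412 = - \frac{1037012897}{40808}$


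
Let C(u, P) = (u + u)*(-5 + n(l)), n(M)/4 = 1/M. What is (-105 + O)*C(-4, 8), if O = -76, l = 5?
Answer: -30408/5 ≈ -6081.6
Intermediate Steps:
n(M) = 4/M (n(M) = 4*(1/M) = 4/M)
C(u, P) = -42*u/5 (C(u, P) = (u + u)*(-5 + 4/5) = (2*u)*(-5 + 4*(1/5)) = (2*u)*(-5 + 4/5) = (2*u)*(-21/5) = -42*u/5)
(-105 + O)*C(-4, 8) = (-105 - 76)*(-42/5*(-4)) = -181*168/5 = -30408/5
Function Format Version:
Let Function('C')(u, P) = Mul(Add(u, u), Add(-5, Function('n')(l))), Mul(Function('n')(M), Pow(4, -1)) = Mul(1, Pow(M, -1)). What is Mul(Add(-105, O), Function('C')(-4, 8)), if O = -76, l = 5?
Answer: Rational(-30408, 5) ≈ -6081.6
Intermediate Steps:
Function('n')(M) = Mul(4, Pow(M, -1)) (Function('n')(M) = Mul(4, Mul(1, Pow(M, -1))) = Mul(4, Pow(M, -1)))
Function('C')(u, P) = Mul(Rational(-42, 5), u) (Function('C')(u, P) = Mul(Add(u, u), Add(-5, Mul(4, Pow(5, -1)))) = Mul(Mul(2, u), Add(-5, Mul(4, Rational(1, 5)))) = Mul(Mul(2, u), Add(-5, Rational(4, 5))) = Mul(Mul(2, u), Rational(-21, 5)) = Mul(Rational(-42, 5), u))
Mul(Add(-105, O), Function('C')(-4, 8)) = Mul(Add(-105, -76), Mul(Rational(-42, 5), -4)) = Mul(-181, Rational(168, 5)) = Rational(-30408, 5)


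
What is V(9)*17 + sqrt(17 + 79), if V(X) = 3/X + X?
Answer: 476/3 + 4*sqrt(6) ≈ 168.46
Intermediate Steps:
V(X) = X + 3/X
V(9)*17 + sqrt(17 + 79) = (9 + 3/9)*17 + sqrt(17 + 79) = (9 + 3*(1/9))*17 + sqrt(96) = (9 + 1/3)*17 + 4*sqrt(6) = (28/3)*17 + 4*sqrt(6) = 476/3 + 4*sqrt(6)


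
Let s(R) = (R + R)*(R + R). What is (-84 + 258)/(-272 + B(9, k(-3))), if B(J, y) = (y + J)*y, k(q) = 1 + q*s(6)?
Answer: 87/90805 ≈ 0.00095810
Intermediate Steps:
s(R) = 4*R**2 (s(R) = (2*R)*(2*R) = 4*R**2)
k(q) = 1 + 144*q (k(q) = 1 + q*(4*6**2) = 1 + q*(4*36) = 1 + q*144 = 1 + 144*q)
B(J, y) = y*(J + y) (B(J, y) = (J + y)*y = y*(J + y))
(-84 + 258)/(-272 + B(9, k(-3))) = (-84 + 258)/(-272 + (1 + 144*(-3))*(9 + (1 + 144*(-3)))) = 174/(-272 + (1 - 432)*(9 + (1 - 432))) = 174/(-272 - 431*(9 - 431)) = 174/(-272 - 431*(-422)) = 174/(-272 + 181882) = 174/181610 = 174*(1/181610) = 87/90805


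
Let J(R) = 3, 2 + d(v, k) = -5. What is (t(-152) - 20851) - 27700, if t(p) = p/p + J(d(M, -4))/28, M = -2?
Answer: -1359397/28 ≈ -48550.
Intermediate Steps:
d(v, k) = -7 (d(v, k) = -2 - 5 = -7)
t(p) = 31/28 (t(p) = p/p + 3/28 = 1 + 3*(1/28) = 1 + 3/28 = 31/28)
(t(-152) - 20851) - 27700 = (31/28 - 20851) - 27700 = -583797/28 - 27700 = -1359397/28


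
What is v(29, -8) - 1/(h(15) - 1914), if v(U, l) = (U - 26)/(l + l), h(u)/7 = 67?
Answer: -4319/23120 ≈ -0.18681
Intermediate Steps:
h(u) = 469 (h(u) = 7*67 = 469)
v(U, l) = (-26 + U)/(2*l) (v(U, l) = (-26 + U)/((2*l)) = (-26 + U)*(1/(2*l)) = (-26 + U)/(2*l))
v(29, -8) - 1/(h(15) - 1914) = (½)*(-26 + 29)/(-8) - 1/(469 - 1914) = (½)*(-⅛)*3 - 1/(-1445) = -3/16 - 1*(-1/1445) = -3/16 + 1/1445 = -4319/23120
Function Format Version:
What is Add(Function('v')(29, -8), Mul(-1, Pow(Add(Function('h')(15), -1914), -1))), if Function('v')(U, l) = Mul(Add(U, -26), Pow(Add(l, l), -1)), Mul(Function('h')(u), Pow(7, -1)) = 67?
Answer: Rational(-4319, 23120) ≈ -0.18681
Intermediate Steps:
Function('h')(u) = 469 (Function('h')(u) = Mul(7, 67) = 469)
Function('v')(U, l) = Mul(Rational(1, 2), Pow(l, -1), Add(-26, U)) (Function('v')(U, l) = Mul(Add(-26, U), Pow(Mul(2, l), -1)) = Mul(Add(-26, U), Mul(Rational(1, 2), Pow(l, -1))) = Mul(Rational(1, 2), Pow(l, -1), Add(-26, U)))
Add(Function('v')(29, -8), Mul(-1, Pow(Add(Function('h')(15), -1914), -1))) = Add(Mul(Rational(1, 2), Pow(-8, -1), Add(-26, 29)), Mul(-1, Pow(Add(469, -1914), -1))) = Add(Mul(Rational(1, 2), Rational(-1, 8), 3), Mul(-1, Pow(-1445, -1))) = Add(Rational(-3, 16), Mul(-1, Rational(-1, 1445))) = Add(Rational(-3, 16), Rational(1, 1445)) = Rational(-4319, 23120)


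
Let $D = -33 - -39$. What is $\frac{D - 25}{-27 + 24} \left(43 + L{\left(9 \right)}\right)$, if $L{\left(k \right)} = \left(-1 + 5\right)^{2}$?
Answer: $\frac{1121}{3} \approx 373.67$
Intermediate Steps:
$D = 6$ ($D = -33 + 39 = 6$)
$L{\left(k \right)} = 16$ ($L{\left(k \right)} = 4^{2} = 16$)
$\frac{D - 25}{-27 + 24} \left(43 + L{\left(9 \right)}\right) = \frac{6 - 25}{-27 + 24} \left(43 + 16\right) = - \frac{19}{-3} \cdot 59 = \left(-19\right) \left(- \frac{1}{3}\right) 59 = \frac{19}{3} \cdot 59 = \frac{1121}{3}$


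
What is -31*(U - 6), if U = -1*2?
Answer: 248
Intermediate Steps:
U = -2
-31*(U - 6) = -31*(-2 - 6) = -31*(-8) = 248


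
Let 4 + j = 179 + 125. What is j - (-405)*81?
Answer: 33105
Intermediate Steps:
j = 300 (j = -4 + (179 + 125) = -4 + 304 = 300)
j - (-405)*81 = 300 - (-405)*81 = 300 - 405*(-81) = 300 + 32805 = 33105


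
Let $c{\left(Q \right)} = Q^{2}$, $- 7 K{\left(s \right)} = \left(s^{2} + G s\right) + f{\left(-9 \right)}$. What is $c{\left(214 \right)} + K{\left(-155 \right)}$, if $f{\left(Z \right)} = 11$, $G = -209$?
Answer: $\frac{264141}{7} \approx 37734.0$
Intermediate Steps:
$K{\left(s \right)} = - \frac{11}{7} - \frac{s^{2}}{7} + \frac{209 s}{7}$ ($K{\left(s \right)} = - \frac{\left(s^{2} - 209 s\right) + 11}{7} = - \frac{11 + s^{2} - 209 s}{7} = - \frac{11}{7} - \frac{s^{2}}{7} + \frac{209 s}{7}$)
$c{\left(214 \right)} + K{\left(-155 \right)} = 214^{2} - \left(\frac{32406}{7} + \frac{24025}{7}\right) = 45796 - \frac{56431}{7} = \frac{264141}{7}$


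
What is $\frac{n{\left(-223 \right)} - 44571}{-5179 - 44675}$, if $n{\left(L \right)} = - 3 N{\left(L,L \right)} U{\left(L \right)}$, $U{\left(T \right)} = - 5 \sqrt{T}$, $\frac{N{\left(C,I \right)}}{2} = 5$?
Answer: $\frac{14857}{16618} - \frac{25 i \sqrt{223}}{8309} \approx 0.89403 - 0.044931 i$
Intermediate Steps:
$N{\left(C,I \right)} = 10$ ($N{\left(C,I \right)} = 2 \cdot 5 = 10$)
$n{\left(L \right)} = 150 \sqrt{L}$ ($n{\left(L \right)} = \left(-3\right) 10 \left(- 5 \sqrt{L}\right) = - 30 \left(- 5 \sqrt{L}\right) = 150 \sqrt{L}$)
$\frac{n{\left(-223 \right)} - 44571}{-5179 - 44675} = \frac{150 \sqrt{-223} - 44571}{-5179 - 44675} = \frac{150 i \sqrt{223} - 44571}{-49854} = \left(150 i \sqrt{223} - 44571\right) \left(- \frac{1}{49854}\right) = \left(-44571 + 150 i \sqrt{223}\right) \left(- \frac{1}{49854}\right) = \frac{14857}{16618} - \frac{25 i \sqrt{223}}{8309}$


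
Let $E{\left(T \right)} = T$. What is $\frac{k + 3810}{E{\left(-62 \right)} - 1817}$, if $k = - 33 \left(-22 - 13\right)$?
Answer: $- \frac{4965}{1879} \approx -2.6424$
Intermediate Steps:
$k = 1155$ ($k = \left(-33\right) \left(-35\right) = 1155$)
$\frac{k + 3810}{E{\left(-62 \right)} - 1817} = \frac{1155 + 3810}{-62 - 1817} = \frac{4965}{-1879} = 4965 \left(- \frac{1}{1879}\right) = - \frac{4965}{1879}$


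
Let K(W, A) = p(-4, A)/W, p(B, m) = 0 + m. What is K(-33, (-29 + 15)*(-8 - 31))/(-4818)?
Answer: 91/26499 ≈ 0.0034341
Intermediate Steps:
p(B, m) = m
K(W, A) = A/W
K(-33, (-29 + 15)*(-8 - 31))/(-4818) = (((-29 + 15)*(-8 - 31))/(-33))/(-4818) = (-14*(-39)*(-1/33))*(-1/4818) = (546*(-1/33))*(-1/4818) = -182/11*(-1/4818) = 91/26499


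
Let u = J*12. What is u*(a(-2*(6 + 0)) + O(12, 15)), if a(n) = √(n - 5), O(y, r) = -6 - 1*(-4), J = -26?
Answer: 624 - 312*I*√17 ≈ 624.0 - 1286.4*I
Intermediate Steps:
u = -312 (u = -26*12 = -312)
O(y, r) = -2 (O(y, r) = -6 + 4 = -2)
a(n) = √(-5 + n)
u*(a(-2*(6 + 0)) + O(12, 15)) = -312*(√(-5 - 2*(6 + 0)) - 2) = -312*(√(-5 - 2*6) - 2) = -312*(√(-5 - 12) - 2) = -312*(√(-17) - 2) = -312*(I*√17 - 2) = -312*(-2 + I*√17) = 624 - 312*I*√17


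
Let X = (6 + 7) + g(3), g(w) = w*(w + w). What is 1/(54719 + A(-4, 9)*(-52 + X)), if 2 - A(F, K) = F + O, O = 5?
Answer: 1/54698 ≈ 1.8282e-5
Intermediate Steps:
g(w) = 2*w**2 (g(w) = w*(2*w) = 2*w**2)
X = 31 (X = (6 + 7) + 2*3**2 = 13 + 2*9 = 13 + 18 = 31)
A(F, K) = -3 - F (A(F, K) = 2 - (F + 5) = 2 - (5 + F) = 2 + (-5 - F) = -3 - F)
1/(54719 + A(-4, 9)*(-52 + X)) = 1/(54719 + (-3 - 1*(-4))*(-52 + 31)) = 1/(54719 + (-3 + 4)*(-21)) = 1/(54719 + 1*(-21)) = 1/(54719 - 21) = 1/54698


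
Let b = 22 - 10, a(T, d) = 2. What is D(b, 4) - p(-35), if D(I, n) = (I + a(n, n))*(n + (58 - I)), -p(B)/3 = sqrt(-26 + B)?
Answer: 700 + 3*I*sqrt(61) ≈ 700.0 + 23.431*I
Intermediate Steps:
p(B) = -3*sqrt(-26 + B)
b = 12
D(I, n) = (2 + I)*(58 + n - I) (D(I, n) = (I + 2)*(n + (58 - I)) = (2 + I)*(58 + n - I))
D(b, 4) - p(-35) = (116 - 1*12**2 + 2*4 + 56*12 + 12*4) - (-3)*sqrt(-26 - 35) = (116 - 1*144 + 8 + 672 + 48) - (-3)*sqrt(-61) = (116 - 144 + 8 + 672 + 48) - (-3)*I*sqrt(61) = 700 - (-3)*I*sqrt(61) = 700 + 3*I*sqrt(61)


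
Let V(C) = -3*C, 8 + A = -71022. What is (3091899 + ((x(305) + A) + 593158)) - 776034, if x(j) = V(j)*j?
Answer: 2558918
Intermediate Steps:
A = -71030 (A = -8 - 71022 = -71030)
x(j) = -3*j² (x(j) = (-3*j)*j = -3*j²)
(3091899 + ((x(305) + A) + 593158)) - 776034 = (3091899 + ((-3*305² - 71030) + 593158)) - 776034 = (3091899 + ((-3*93025 - 71030) + 593158)) - 776034 = (3091899 + ((-279075 - 71030) + 593158)) - 776034 = (3091899 + (-350105 + 593158)) - 776034 = (3091899 + 243053) - 776034 = 3334952 - 776034 = 2558918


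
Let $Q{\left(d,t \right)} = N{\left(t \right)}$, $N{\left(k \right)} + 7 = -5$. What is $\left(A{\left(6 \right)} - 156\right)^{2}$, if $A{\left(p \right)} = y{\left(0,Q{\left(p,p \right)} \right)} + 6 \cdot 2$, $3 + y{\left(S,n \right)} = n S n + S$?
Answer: $21609$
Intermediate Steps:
$N{\left(k \right)} = -12$ ($N{\left(k \right)} = -7 - 5 = -12$)
$Q{\left(d,t \right)} = -12$
$y{\left(S,n \right)} = -3 + S + S n^{2}$ ($y{\left(S,n \right)} = -3 + \left(n S n + S\right) = -3 + \left(S n n + S\right) = -3 + \left(S n^{2} + S\right) = -3 + \left(S + S n^{2}\right) = -3 + S + S n^{2}$)
$A{\left(p \right)} = 9$ ($A{\left(p \right)} = \left(-3 + 0 + 0 \left(-12\right)^{2}\right) + 6 \cdot 2 = \left(-3 + 0 + 0 \cdot 144\right) + 12 = \left(-3 + 0 + 0\right) + 12 = -3 + 12 = 9$)
$\left(A{\left(6 \right)} - 156\right)^{2} = \left(9 - 156\right)^{2} = \left(-147\right)^{2} = 21609$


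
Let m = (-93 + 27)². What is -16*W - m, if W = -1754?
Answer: 23708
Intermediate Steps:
m = 4356 (m = (-66)² = 4356)
-16*W - m = -16*(-1754) - 1*4356 = 28064 - 4356 = 23708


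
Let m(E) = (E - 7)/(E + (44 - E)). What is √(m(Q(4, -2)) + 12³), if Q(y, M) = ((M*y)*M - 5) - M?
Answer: √836418/22 ≈ 41.571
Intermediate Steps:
Q(y, M) = -5 - M + y*M² (Q(y, M) = (y*M² - 5) - M = (-5 + y*M²) - M = -5 - M + y*M²)
m(E) = -7/44 + E/44 (m(E) = (-7 + E)/44 = (-7 + E)*(1/44) = -7/44 + E/44)
√(m(Q(4, -2)) + 12³) = √((-7/44 + (-5 - 1*(-2) + 4*(-2)²)/44) + 12³) = √((-7/44 + (-5 + 2 + 4*4)/44) + 1728) = √((-7/44 + (-5 + 2 + 16)/44) + 1728) = √((-7/44 + (1/44)*13) + 1728) = √((-7/44 + 13/44) + 1728) = √(3/22 + 1728) = √(38019/22) = √836418/22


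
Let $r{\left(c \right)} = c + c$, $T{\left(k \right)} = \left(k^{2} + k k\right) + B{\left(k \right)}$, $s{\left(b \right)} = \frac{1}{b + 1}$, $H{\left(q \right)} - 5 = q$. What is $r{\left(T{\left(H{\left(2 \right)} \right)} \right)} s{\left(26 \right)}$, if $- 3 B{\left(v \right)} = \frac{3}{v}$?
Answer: $\frac{1370}{189} \approx 7.2487$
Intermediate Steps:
$H{\left(q \right)} = 5 + q$
$B{\left(v \right)} = - \frac{1}{v}$ ($B{\left(v \right)} = - \frac{3 \frac{1}{v}}{3} = - \frac{1}{v}$)
$s{\left(b \right)} = \frac{1}{1 + b}$
$T{\left(k \right)} = - \frac{1}{k} + 2 k^{2}$ ($T{\left(k \right)} = \left(k^{2} + k k\right) - \frac{1}{k} = \left(k^{2} + k^{2}\right) - \frac{1}{k} = 2 k^{2} - \frac{1}{k} = - \frac{1}{k} + 2 k^{2}$)
$r{\left(c \right)} = 2 c$
$r{\left(T{\left(H{\left(2 \right)} \right)} \right)} s{\left(26 \right)} = \frac{2 \frac{-1 + 2 \left(5 + 2\right)^{3}}{5 + 2}}{1 + 26} = \frac{2 \frac{-1 + 2 \cdot 7^{3}}{7}}{27} = 2 \frac{-1 + 2 \cdot 343}{7} \cdot \frac{1}{27} = 2 \frac{-1 + 686}{7} \cdot \frac{1}{27} = 2 \cdot \frac{1}{7} \cdot 685 \cdot \frac{1}{27} = 2 \cdot \frac{685}{7} \cdot \frac{1}{27} = \frac{1370}{7} \cdot \frac{1}{27} = \frac{1370}{189}$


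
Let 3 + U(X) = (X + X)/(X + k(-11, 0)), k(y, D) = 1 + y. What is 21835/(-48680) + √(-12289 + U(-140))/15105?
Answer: -4367/9736 + 4*I*√172830/226575 ≈ -0.44854 + 0.0073394*I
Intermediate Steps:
U(X) = -3 + 2*X/(-10 + X) (U(X) = -3 + (X + X)/(X + (1 - 11)) = -3 + (2*X)/(X - 10) = -3 + (2*X)/(-10 + X) = -3 + 2*X/(-10 + X))
21835/(-48680) + √(-12289 + U(-140))/15105 = 21835/(-48680) + √(-12289 + (30 - 1*(-140))/(-10 - 140))/15105 = 21835*(-1/48680) + √(-12289 + (30 + 140)/(-150))*(1/15105) = -4367/9736 + √(-12289 - 1/150*170)*(1/15105) = -4367/9736 + √(-12289 - 17/15)*(1/15105) = -4367/9736 + √(-184352/15)*(1/15105) = -4367/9736 + (4*I*√172830/15)*(1/15105) = -4367/9736 + 4*I*√172830/226575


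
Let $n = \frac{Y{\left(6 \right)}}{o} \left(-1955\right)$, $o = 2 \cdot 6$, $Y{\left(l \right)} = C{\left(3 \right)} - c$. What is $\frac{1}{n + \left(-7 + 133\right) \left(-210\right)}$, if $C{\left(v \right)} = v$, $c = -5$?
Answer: $- \frac{3}{83290} \approx -3.6019 \cdot 10^{-5}$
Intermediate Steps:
$Y{\left(l \right)} = 8$ ($Y{\left(l \right)} = 3 - -5 = 3 + 5 = 8$)
$o = 12$
$n = - \frac{3910}{3}$ ($n = \frac{8}{12} \left(-1955\right) = 8 \cdot \frac{1}{12} \left(-1955\right) = \frac{2}{3} \left(-1955\right) = - \frac{3910}{3} \approx -1303.3$)
$\frac{1}{n + \left(-7 + 133\right) \left(-210\right)} = \frac{1}{- \frac{3910}{3} + \left(-7 + 133\right) \left(-210\right)} = \frac{1}{- \frac{3910}{3} + 126 \left(-210\right)} = \frac{1}{- \frac{3910}{3} - 26460} = \frac{1}{- \frac{83290}{3}} = - \frac{3}{83290}$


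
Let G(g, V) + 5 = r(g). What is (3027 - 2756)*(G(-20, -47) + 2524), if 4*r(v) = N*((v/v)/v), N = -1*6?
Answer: 27306773/40 ≈ 6.8267e+5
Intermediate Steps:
N = -6
r(v) = -3/(2*v) (r(v) = (-6*v/v/v)/4 = (-6/v)/4 = -3/(2*v))
G(g, V) = -5 - 3/(2*g)
(3027 - 2756)*(G(-20, -47) + 2524) = (3027 - 2756)*((-5 - 3/2/(-20)) + 2524) = 271*((-5 - 3/2*(-1/20)) + 2524) = 271*((-5 + 3/40) + 2524) = 271*(-197/40 + 2524) = 271*(100763/40) = 27306773/40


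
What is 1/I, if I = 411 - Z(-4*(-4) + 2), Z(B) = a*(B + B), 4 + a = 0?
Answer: 1/555 ≈ 0.0018018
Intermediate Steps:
a = -4 (a = -4 + 0 = -4)
Z(B) = -8*B (Z(B) = -4*(B + B) = -8*B)
I = 555 (I = 411 - (-8)*(-4*(-4) + 2) = 411 - (-8)*(16 + 2) = 411 - (-8)*18 = 411 - 1*(-144) = 411 + 144 = 555)
1/I = 1/555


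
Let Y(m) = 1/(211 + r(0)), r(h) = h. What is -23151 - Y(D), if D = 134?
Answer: -4884862/211 ≈ -23151.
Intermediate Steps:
Y(m) = 1/211 (Y(m) = 1/(211 + 0) = 1/211)
-23151 - Y(D) = -23151 - 1*1/211 = -23151 - 1/211 = -4884862/211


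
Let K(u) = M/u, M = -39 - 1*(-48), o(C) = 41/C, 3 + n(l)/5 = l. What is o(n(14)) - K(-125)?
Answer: 1124/1375 ≈ 0.81745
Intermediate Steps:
n(l) = -15 + 5*l
M = 9 (M = -39 + 48 = 9)
K(u) = 9/u
o(n(14)) - K(-125) = 41/(-15 + 5*14) - 9/(-125) = 41/(-15 + 70) - 9*(-1)/125 = 41/55 - 1*(-9/125) = 41*(1/55) + 9/125 = 41/55 + 9/125 = 1124/1375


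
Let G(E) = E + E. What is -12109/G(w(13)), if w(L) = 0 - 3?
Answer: 12109/6 ≈ 2018.2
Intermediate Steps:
w(L) = -3
G(E) = 2*E
-12109/G(w(13)) = -12109/(2*(-3)) = -12109/(-6) = -12109*(-⅙) = 12109/6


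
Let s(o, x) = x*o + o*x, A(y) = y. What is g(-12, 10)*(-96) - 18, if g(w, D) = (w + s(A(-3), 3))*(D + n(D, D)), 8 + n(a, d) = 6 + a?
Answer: 51822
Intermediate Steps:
n(a, d) = -2 + a (n(a, d) = -8 + (6 + a) = -2 + a)
s(o, x) = 2*o*x (s(o, x) = o*x + o*x = 2*o*x)
g(w, D) = (-18 + w)*(-2 + 2*D) (g(w, D) = (w + 2*(-3)*3)*(D + (-2 + D)) = (w - 18)*(-2 + 2*D) = (-18 + w)*(-2 + 2*D))
g(-12, 10)*(-96) - 18 = (36 - 36*10 - 2*(-12) + 2*10*(-12))*(-96) - 18 = (36 - 360 + 24 - 240)*(-96) - 18 = -540*(-96) - 18 = 51840 - 18 = 51822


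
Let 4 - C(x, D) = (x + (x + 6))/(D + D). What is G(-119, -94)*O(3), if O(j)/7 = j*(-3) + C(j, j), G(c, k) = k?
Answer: 4606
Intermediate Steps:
C(x, D) = 4 - (6 + 2*x)/(2*D) (C(x, D) = 4 - (x + (x + 6))/(D + D) = 4 - (x + (6 + x))/(2*D) = 4 - (6 + 2*x)*1/(2*D) = 4 - (6 + 2*x)/(2*D))
O(j) = -21*j + 7*(-3 + 3*j)/j (O(j) = 7*(j*(-3) + (-3 - j + 4*j)/j) = 7*(-3*j + (-3 + 3*j)/j) = -21*j + 7*(-3 + 3*j)/j)
G(-119, -94)*O(3) = -94*(21 - 21*3 - 21/3) = -94*(21 - 63 - 21*⅓) = -94*(21 - 63 - 7) = -94*(-49) = 4606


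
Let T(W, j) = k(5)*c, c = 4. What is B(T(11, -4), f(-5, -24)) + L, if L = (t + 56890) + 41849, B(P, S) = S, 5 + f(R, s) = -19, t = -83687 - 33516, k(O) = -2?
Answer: -18488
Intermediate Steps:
t = -117203
T(W, j) = -8 (T(W, j) = -2*4 = -8)
f(R, s) = -24 (f(R, s) = -5 - 19 = -24)
L = -18464 (L = (-117203 + 56890) + 41849 = -60313 + 41849 = -18464)
B(T(11, -4), f(-5, -24)) + L = -24 - 18464 = -18488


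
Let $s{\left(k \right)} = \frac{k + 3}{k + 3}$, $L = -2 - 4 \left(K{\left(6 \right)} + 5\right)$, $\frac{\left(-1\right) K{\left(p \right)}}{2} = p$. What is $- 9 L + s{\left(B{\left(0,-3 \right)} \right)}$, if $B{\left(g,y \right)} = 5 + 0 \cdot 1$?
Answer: $-233$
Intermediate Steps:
$K{\left(p \right)} = - 2 p$
$B{\left(g,y \right)} = 5$ ($B{\left(g,y \right)} = 5 + 0 = 5$)
$L = 26$ ($L = -2 - 4 \left(\left(-2\right) 6 + 5\right) = -2 - 4 \left(-12 + 5\right) = -2 - -28 = -2 + 28 = 26$)
$s{\left(k \right)} = 1$ ($s{\left(k \right)} = \frac{3 + k}{3 + k} = 1$)
$- 9 L + s{\left(B{\left(0,-3 \right)} \right)} = \left(-9\right) 26 + 1 = -234 + 1 = -233$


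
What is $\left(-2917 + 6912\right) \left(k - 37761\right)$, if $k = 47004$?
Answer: $36925785$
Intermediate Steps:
$\left(-2917 + 6912\right) \left(k - 37761\right) = \left(-2917 + 6912\right) \left(47004 - 37761\right) = 3995 \cdot 9243 = 36925785$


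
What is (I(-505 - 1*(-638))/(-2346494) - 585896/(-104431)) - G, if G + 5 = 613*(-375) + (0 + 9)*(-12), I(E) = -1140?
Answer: 28179589395070498/122523357457 ≈ 2.2999e+5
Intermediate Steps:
G = -229988 (G = -5 + (613*(-375) + (0 + 9)*(-12)) = -5 + (-229875 + 9*(-12)) = -5 + (-229875 - 108) = -5 - 229983 = -229988)
(I(-505 - 1*(-638))/(-2346494) - 585896/(-104431)) - G = (-1140/(-2346494) - 585896/(-104431)) - 1*(-229988) = (-1140*(-1/2346494) - 585896*(-1/104431)) + 229988 = (570/1173247 + 585896/104431) + 229988 = 687460249982/122523357457 + 229988 = 28179589395070498/122523357457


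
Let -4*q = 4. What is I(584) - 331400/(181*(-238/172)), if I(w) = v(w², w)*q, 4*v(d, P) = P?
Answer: 25355706/21539 ≈ 1177.2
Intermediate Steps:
v(d, P) = P/4
q = -1 (q = -¼*4 = -1)
I(w) = -w/4 (I(w) = (w/4)*(-1) = -w/4)
I(584) - 331400/(181*(-238/172)) = -¼*584 - 331400/(181*(-238/172)) = -146 - 331400/(181*(-238*1/172)) = -146 - 331400/(181*(-119/86)) = -146 - 331400/(-21539/86) = -146 - 331400*(-86)/21539 = -146 - 1*(-28500400/21539) = -146 + 28500400/21539 = 25355706/21539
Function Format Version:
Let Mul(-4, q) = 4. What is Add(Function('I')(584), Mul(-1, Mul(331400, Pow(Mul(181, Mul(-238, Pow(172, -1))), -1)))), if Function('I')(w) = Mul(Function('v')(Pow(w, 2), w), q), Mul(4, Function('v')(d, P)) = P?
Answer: Rational(25355706, 21539) ≈ 1177.2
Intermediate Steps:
Function('v')(d, P) = Mul(Rational(1, 4), P)
q = -1 (q = Mul(Rational(-1, 4), 4) = -1)
Function('I')(w) = Mul(Rational(-1, 4), w) (Function('I')(w) = Mul(Mul(Rational(1, 4), w), -1) = Mul(Rational(-1, 4), w))
Add(Function('I')(584), Mul(-1, Mul(331400, Pow(Mul(181, Mul(-238, Pow(172, -1))), -1)))) = Add(Mul(Rational(-1, 4), 584), Mul(-1, Mul(331400, Pow(Mul(181, Mul(-238, Pow(172, -1))), -1)))) = Add(-146, Mul(-1, Mul(331400, Pow(Mul(181, Mul(-238, Rational(1, 172))), -1)))) = Add(-146, Mul(-1, Mul(331400, Pow(Mul(181, Rational(-119, 86)), -1)))) = Add(-146, Mul(-1, Mul(331400, Pow(Rational(-21539, 86), -1)))) = Add(-146, Mul(-1, Mul(331400, Rational(-86, 21539)))) = Add(-146, Mul(-1, Rational(-28500400, 21539))) = Add(-146, Rational(28500400, 21539)) = Rational(25355706, 21539)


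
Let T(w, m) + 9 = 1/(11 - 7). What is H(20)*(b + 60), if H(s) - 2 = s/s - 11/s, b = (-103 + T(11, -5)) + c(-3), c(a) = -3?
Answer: -10731/80 ≈ -134.14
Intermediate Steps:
T(w, m) = -35/4 (T(w, m) = -9 + 1/(11 - 7) = -9 + 1/4 = -9 + ¼ = -35/4)
b = -459/4 (b = (-103 - 35/4) - 3 = -447/4 - 3 = -459/4 ≈ -114.75)
H(s) = 3 - 11/s (H(s) = 2 + (s/s - 11/s) = 2 + (1 - 11/s) = 3 - 11/s)
H(20)*(b + 60) = (3 - 11/20)*(-459/4 + 60) = (3 - 11*1/20)*(-219/4) = (3 - 11/20)*(-219/4) = (49/20)*(-219/4) = -10731/80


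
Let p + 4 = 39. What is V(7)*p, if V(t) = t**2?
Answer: 1715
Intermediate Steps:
p = 35 (p = -4 + 39 = 35)
V(7)*p = 7**2*35 = 49*35 = 1715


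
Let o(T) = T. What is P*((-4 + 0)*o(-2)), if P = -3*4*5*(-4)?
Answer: 1920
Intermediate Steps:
P = 240 (P = -60*(-4) = -3*(-80) = 240)
P*((-4 + 0)*o(-2)) = 240*((-4 + 0)*(-2)) = 240*(-4*(-2)) = 240*8 = 1920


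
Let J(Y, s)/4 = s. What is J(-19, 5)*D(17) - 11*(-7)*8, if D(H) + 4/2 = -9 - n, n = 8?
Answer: 236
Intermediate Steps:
D(H) = -19 (D(H) = -2 + (-9 - 1*8) = -2 + (-9 - 8) = -2 - 17 = -19)
J(Y, s) = 4*s
J(-19, 5)*D(17) - 11*(-7)*8 = (4*5)*(-19) - 11*(-7)*8 = 20*(-19) + 77*8 = -380 + 616 = 236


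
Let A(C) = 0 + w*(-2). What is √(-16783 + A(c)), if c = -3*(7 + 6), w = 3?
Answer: I*√16789 ≈ 129.57*I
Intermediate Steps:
c = -39 (c = -3*13 = -39)
A(C) = -6 (A(C) = 0 + 3*(-2) = 0 - 6 = -6)
√(-16783 + A(c)) = √(-16783 - 6) = √(-16789) = I*√16789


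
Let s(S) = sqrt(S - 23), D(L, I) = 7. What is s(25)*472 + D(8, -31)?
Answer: 7 + 472*sqrt(2) ≈ 674.51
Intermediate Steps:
s(S) = sqrt(-23 + S)
s(25)*472 + D(8, -31) = sqrt(-23 + 25)*472 + 7 = sqrt(2)*472 + 7 = 472*sqrt(2) + 7 = 7 + 472*sqrt(2)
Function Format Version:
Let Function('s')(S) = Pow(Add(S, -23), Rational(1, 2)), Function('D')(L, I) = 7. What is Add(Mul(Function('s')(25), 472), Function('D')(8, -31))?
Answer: Add(7, Mul(472, Pow(2, Rational(1, 2)))) ≈ 674.51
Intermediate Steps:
Function('s')(S) = Pow(Add(-23, S), Rational(1, 2))
Add(Mul(Function('s')(25), 472), Function('D')(8, -31)) = Add(Mul(Pow(Add(-23, 25), Rational(1, 2)), 472), 7) = Add(Mul(Pow(2, Rational(1, 2)), 472), 7) = Add(Mul(472, Pow(2, Rational(1, 2))), 7) = Add(7, Mul(472, Pow(2, Rational(1, 2))))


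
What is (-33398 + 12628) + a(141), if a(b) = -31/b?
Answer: -2928601/141 ≈ -20770.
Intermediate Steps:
(-33398 + 12628) + a(141) = (-33398 + 12628) - 31/141 = -20770 - 31*1/141 = -20770 - 31/141 = -2928601/141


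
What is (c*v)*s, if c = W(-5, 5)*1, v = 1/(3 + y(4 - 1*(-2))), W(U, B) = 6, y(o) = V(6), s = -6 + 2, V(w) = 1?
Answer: -6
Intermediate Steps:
s = -4
y(o) = 1
v = 1/4 (v = 1/(3 + 1) = 1/4 ≈ 0.25000)
c = 6 (c = 6*1 = 6)
(c*v)*s = (6*(1/4))*(-4) = (3/2)*(-4) = -6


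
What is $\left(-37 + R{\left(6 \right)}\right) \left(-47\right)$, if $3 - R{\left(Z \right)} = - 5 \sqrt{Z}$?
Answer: $1598 - 235 \sqrt{6} \approx 1022.4$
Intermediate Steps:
$R{\left(Z \right)} = 3 + 5 \sqrt{Z}$ ($R{\left(Z \right)} = 3 - - 5 \sqrt{Z} = 3 + 5 \sqrt{Z}$)
$\left(-37 + R{\left(6 \right)}\right) \left(-47\right) = \left(-37 + \left(3 + 5 \sqrt{6}\right)\right) \left(-47\right) = \left(-34 + 5 \sqrt{6}\right) \left(-47\right) = 1598 - 235 \sqrt{6}$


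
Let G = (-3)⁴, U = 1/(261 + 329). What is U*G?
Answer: 81/590 ≈ 0.13729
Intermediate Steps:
U = 1/590 ≈ 0.0016949
G = 81
U*G = (1/590)*81 = 81/590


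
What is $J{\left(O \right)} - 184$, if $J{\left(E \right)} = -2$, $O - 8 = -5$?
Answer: $-186$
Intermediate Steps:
$O = 3$ ($O = 8 - 5 = 3$)
$J{\left(O \right)} - 184 = -2 - 184 = -186$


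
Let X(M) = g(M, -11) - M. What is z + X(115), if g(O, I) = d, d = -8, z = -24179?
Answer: -24302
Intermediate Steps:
g(O, I) = -8
X(M) = -8 - M
z + X(115) = -24179 + (-8 - 1*115) = -24179 + (-8 - 115) = -24179 - 123 = -24302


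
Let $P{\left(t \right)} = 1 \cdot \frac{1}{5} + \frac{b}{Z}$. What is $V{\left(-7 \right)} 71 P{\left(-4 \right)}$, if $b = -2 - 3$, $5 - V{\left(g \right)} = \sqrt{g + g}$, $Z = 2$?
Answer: $- \frac{1633}{2} + \frac{1633 i \sqrt{14}}{10} \approx -816.5 + 611.01 i$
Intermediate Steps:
$V{\left(g \right)} = 5 - \sqrt{2} \sqrt{g}$ ($V{\left(g \right)} = 5 - \sqrt{g + g} = 5 - \sqrt{2 g} = 5 - \sqrt{2} \sqrt{g}$)
$b = -5$ ($b = -2 - 3 = -5$)
$P{\left(t \right)} = - \frac{23}{10}$ ($P{\left(t \right)} = 1 \cdot \frac{1}{5} - \frac{5}{2} = \frac{1}{5} - \frac{5}{2} = - \frac{23}{10}$)
$V{\left(-7 \right)} 71 P{\left(-4 \right)} = \left(5 - \sqrt{2} \sqrt{-7}\right) 71 \left(- \frac{23}{10}\right) = \left(5 - \sqrt{2} i \sqrt{7}\right) 71 \left(- \frac{23}{10}\right) = \left(5 - i \sqrt{14}\right) 71 \left(- \frac{23}{10}\right) = \left(355 - 71 i \sqrt{14}\right) \left(- \frac{23}{10}\right) = - \frac{1633}{2} + \frac{1633 i \sqrt{14}}{10}$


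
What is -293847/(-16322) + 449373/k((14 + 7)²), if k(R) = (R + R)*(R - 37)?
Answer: 18673429987/969330936 ≈ 19.264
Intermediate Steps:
k(R) = 2*R*(-37 + R) (k(R) = (2*R)*(-37 + R) = 2*R*(-37 + R))
-293847/(-16322) + 449373/k((14 + 7)²) = -293847/(-16322) + 449373/((2*(14 + 7)²*(-37 + (14 + 7)²))) = -293847*(-1/16322) + 449373/((2*21²*(-37 + 21²))) = 293847/16322 + 449373/((2*441*(-37 + 441))) = 293847/16322 + 449373/((2*441*404)) = 293847/16322 + 449373/356328 = 293847/16322 + 449373*(1/356328) = 293847/16322 + 149791/118776 = 18673429987/969330936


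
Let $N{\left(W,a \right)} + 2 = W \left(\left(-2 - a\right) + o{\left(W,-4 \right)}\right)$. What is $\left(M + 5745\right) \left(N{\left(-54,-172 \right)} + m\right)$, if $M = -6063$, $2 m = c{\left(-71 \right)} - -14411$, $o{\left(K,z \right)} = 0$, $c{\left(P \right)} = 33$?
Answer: $623280$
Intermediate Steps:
$N{\left(W,a \right)} = -2 + W \left(-2 - a\right)$ ($N{\left(W,a \right)} = -2 + W \left(\left(-2 - a\right) + 0\right) = -2 + W \left(-2 - a\right)$)
$m = 7222$ ($m = \frac{33 - -14411}{2} = \frac{33 + 14411}{2} = \frac{1}{2} \cdot 14444 = 7222$)
$\left(M + 5745\right) \left(N{\left(-54,-172 \right)} + m\right) = \left(-6063 + 5745\right) \left(\left(-2 - -108 - \left(-54\right) \left(-172\right)\right) + 7222\right) = - 318 \left(\left(-2 + 108 - 9288\right) + 7222\right) = - 318 \left(-9182 + 7222\right) = \left(-318\right) \left(-1960\right) = 623280$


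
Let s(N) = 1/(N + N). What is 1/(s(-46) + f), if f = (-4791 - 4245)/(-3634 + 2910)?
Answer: 16652/207647 ≈ 0.080194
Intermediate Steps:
f = 2259/181 (f = -9036/(-724) = -9036*(-1/724) = 2259/181 ≈ 12.481)
s(N) = 1/(2*N)
1/(s(-46) + f) = 1/((1/2)/(-46) + 2259/181) = 1/((1/2)*(-1/46) + 2259/181) = 1/(-1/92 + 2259/181) = 1/(207647/16652) = 16652/207647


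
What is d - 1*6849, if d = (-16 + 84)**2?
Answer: -2225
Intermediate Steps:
d = 4624 (d = 68**2 = 4624)
d - 1*6849 = 4624 - 1*6849 = 4624 - 6849 = -2225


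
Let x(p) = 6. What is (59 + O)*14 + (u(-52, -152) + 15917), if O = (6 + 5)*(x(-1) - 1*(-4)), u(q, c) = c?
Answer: 18131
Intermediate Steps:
O = 110 (O = (6 + 5)*(6 - 1*(-4)) = 11*(6 + 4) = 11*10 = 110)
(59 + O)*14 + (u(-52, -152) + 15917) = (59 + 110)*14 + (-152 + 15917) = 169*14 + 15765 = 2366 + 15765 = 18131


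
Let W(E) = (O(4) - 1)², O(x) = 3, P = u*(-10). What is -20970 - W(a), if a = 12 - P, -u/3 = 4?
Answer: -20974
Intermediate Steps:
u = -12 (u = -3*4 = -12)
P = 120 (P = -12*(-10) = 120)
a = -108 (a = 12 - 1*120 = 12 - 120 = -108)
W(E) = 4 (W(E) = (3 - 1)² = 2² = 4)
-20970 - W(a) = -20970 - 1*4 = -20970 - 4 = -20974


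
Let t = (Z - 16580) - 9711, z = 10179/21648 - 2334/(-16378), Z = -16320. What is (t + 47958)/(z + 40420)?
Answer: 315963982928/2388527732429 ≈ 0.13228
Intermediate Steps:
z = 36206349/59091824 (z = 10179*(1/21648) - 2334*(-1/16378) = 3393/7216 + 1167/8189 = 36206349/59091824 ≈ 0.61271)
t = -42611 (t = (-16320 - 16580) - 9711 = -32900 - 9711 = -42611)
(t + 47958)/(z + 40420) = (-42611 + 47958)/(36206349/59091824 + 40420) = 5347/(2388527732429/59091824) = 5347*(59091824/2388527732429) = 315963982928/2388527732429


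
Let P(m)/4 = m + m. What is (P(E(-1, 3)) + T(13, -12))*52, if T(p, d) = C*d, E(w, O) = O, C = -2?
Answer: 2496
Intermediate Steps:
P(m) = 8*m (P(m) = 4*(m + m) = 4*(2*m) = 8*m)
T(p, d) = -2*d
(P(E(-1, 3)) + T(13, -12))*52 = (8*3 - 2*(-12))*52 = (24 + 24)*52 = 48*52 = 2496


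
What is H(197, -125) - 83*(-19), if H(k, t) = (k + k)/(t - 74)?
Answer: 313429/199 ≈ 1575.0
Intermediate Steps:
H(k, t) = 2*k/(-74 + t) (H(k, t) = (2*k)/(-74 + t) = 2*k/(-74 + t))
H(197, -125) - 83*(-19) = 2*197/(-74 - 125) - 83*(-19) = 2*197/(-199) + 1577 = 2*197*(-1/199) + 1577 = -394/199 + 1577 = 313429/199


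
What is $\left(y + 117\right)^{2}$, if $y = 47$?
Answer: $26896$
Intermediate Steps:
$\left(y + 117\right)^{2} = \left(47 + 117\right)^{2} = 164^{2} = 26896$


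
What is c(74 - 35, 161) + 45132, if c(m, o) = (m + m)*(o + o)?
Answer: 70248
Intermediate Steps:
c(m, o) = 4*m*o (c(m, o) = (2*m)*(2*o) = 4*m*o)
c(74 - 35, 161) + 45132 = 4*(74 - 35)*161 + 45132 = 4*39*161 + 45132 = 25116 + 45132 = 70248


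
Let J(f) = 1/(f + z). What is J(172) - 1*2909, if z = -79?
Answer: -270536/93 ≈ -2909.0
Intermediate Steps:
J(f) = 1/(-79 + f) (J(f) = 1/(f - 79) = 1/(-79 + f))
J(172) - 1*2909 = 1/(-79 + 172) - 1*2909 = 1/93 - 2909 = -270536/93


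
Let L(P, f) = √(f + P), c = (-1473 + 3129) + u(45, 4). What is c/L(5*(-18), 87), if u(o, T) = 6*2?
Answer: -556*I*√3 ≈ -963.02*I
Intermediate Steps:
u(o, T) = 12
c = 1668 (c = (-1473 + 3129) + 12 = 1656 + 12 = 1668)
L(P, f) = √(P + f)
c/L(5*(-18), 87) = 1668/(√(5*(-18) + 87)) = 1668/(√(-90 + 87)) = 1668/(√(-3)) = 1668/((I*√3)) = 1668*(-I*√3/3) = -556*I*√3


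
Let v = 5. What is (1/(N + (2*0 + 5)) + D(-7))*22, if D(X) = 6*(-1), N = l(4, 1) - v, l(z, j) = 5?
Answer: -638/5 ≈ -127.60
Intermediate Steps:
N = 0 (N = 5 - 1*5 = 5 - 5 = 0)
D(X) = -6
(1/(N + (2*0 + 5)) + D(-7))*22 = (1/(0 + (2*0 + 5)) - 6)*22 = (1/(0 + (0 + 5)) - 6)*22 = (1/(0 + 5) - 6)*22 = (1/5 - 6)*22 = -29/5*22 = -638/5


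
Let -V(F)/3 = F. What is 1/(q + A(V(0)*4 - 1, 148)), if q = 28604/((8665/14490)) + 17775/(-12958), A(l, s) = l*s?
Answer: 22456214/1070791207789 ≈ 2.0972e-5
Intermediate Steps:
V(F) = -3*F
q = 1074114727461/22456214 (q = 28604/((8665*(1/14490))) + 17775*(-1/12958) = 28604/(1733/2898) - 17775/12958 = 28604*(2898/1733) - 17775/12958 = 82894392/1733 - 17775/12958 = 1074114727461/22456214 ≈ 47832.)
1/(q + A(V(0)*4 - 1, 148)) = 1/(1074114727461/22456214 + (-3*0*4 - 1)*148) = 1/(1074114727461/22456214 + (0*4 - 1)*148) = 1/(1074114727461/22456214 + (0 - 1)*148) = 1/(1074114727461/22456214 - 1*148) = 1/(1074114727461/22456214 - 148) = 1/(1070791207789/22456214) = 22456214/1070791207789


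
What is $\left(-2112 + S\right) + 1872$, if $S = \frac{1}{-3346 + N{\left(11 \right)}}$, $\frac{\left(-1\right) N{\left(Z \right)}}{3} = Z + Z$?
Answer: $- \frac{818881}{3412} \approx -240.0$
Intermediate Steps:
$N{\left(Z \right)} = - 6 Z$ ($N{\left(Z \right)} = - 3 \left(Z + Z\right) = - 3 \cdot 2 Z = - 6 Z$)
$S = - \frac{1}{3412}$ ($S = \frac{1}{-3346 - 66} = \frac{1}{-3412} = - \frac{1}{3412} \approx -0.00029308$)
$\left(-2112 + S\right) + 1872 = \left(-2112 - \frac{1}{3412}\right) + 1872 = - \frac{7206145}{3412} + 1872 = - \frac{818881}{3412}$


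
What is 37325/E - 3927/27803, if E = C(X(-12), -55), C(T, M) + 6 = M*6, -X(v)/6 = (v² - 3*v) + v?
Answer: -1039066447/9341808 ≈ -111.23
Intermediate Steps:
X(v) = -6*v² + 12*v (X(v) = -6*((v² - 3*v) + v) = -6*(v² - 2*v) = -6*v² + 12*v)
C(T, M) = -6 + 6*M (C(T, M) = -6 + M*6 = -6 + 6*M)
E = -336 (E = -6 + 6*(-55) = -6 - 330 = -336)
37325/E - 3927/27803 = 37325/(-336) - 3927/27803 = 37325*(-1/336) - 3927*1/27803 = -37325/336 - 3927/27803 = -1039066447/9341808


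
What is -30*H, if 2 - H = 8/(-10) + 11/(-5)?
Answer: -150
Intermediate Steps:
H = 5 (H = 2 - (8/(-10) + 11/(-5)) = 2 - (8*(-⅒) + 11*(-⅕)) = 2 - (-⅘ - 11/5) = 2 - 1*(-3) = 2 + 3 = 5)
-30*H = -30*5 = -150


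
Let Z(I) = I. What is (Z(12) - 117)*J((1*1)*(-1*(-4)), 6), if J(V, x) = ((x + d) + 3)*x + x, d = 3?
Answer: -8190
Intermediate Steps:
J(V, x) = x + x*(6 + x) (J(V, x) = ((x + 3) + 3)*x + x = ((3 + x) + 3)*x + x = (6 + x)*x + x = x*(6 + x) + x = x + x*(6 + x))
(Z(12) - 117)*J((1*1)*(-1*(-4)), 6) = (12 - 117)*(6*(7 + 6)) = -630*13 = -105*78 = -8190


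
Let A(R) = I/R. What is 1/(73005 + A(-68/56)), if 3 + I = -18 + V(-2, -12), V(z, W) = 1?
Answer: 17/1241365 ≈ 1.3695e-5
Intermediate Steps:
I = -20 (I = -3 + (-18 + 1) = -3 - 17 = -20)
A(R) = -20/R
1/(73005 + A(-68/56)) = 1/(73005 - 20/((-68/56))) = 1/(73005 - 20/((-68*1/56))) = 1/(73005 - 20/(-17/14)) = 1/(73005 - 20*(-14/17)) = 1/(73005 + 280/17) = 1/(1241365/17) = 17/1241365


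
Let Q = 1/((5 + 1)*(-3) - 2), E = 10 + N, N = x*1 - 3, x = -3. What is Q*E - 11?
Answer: -56/5 ≈ -11.200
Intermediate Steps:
N = -6 (N = -3*1 - 3 = -3 - 3 = -6)
E = 4 (E = 10 - 6 = 4)
Q = -1/20 (Q = 1/(6*(-3) - 2) = 1/(-18 - 2) = 1/(-20) = -1/20 ≈ -0.050000)
Q*E - 11 = -1/20*4 - 11 = -⅕ - 11 = -56/5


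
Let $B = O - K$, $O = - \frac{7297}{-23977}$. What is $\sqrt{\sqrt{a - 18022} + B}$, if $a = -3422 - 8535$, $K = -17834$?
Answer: $\frac{\sqrt{10252879658355 + 1724689587 i \sqrt{3331}}}{23977} \approx 133.55 + 0.64825 i$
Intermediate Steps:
$O = \frac{7297}{23977}$ ($O = \left(-7297\right) \left(- \frac{1}{23977}\right) = \frac{7297}{23977} \approx 0.30433$)
$a = -11957$ ($a = -3422 - 8535 = -11957$)
$B = \frac{427613115}{23977}$ ($B = \frac{7297}{23977} - -17834 = \frac{7297}{23977} + 17834 = \frac{427613115}{23977} \approx 17834.0$)
$\sqrt{\sqrt{a - 18022} + B} = \sqrt{\sqrt{-11957 - 18022} + \frac{427613115}{23977}} = \sqrt{\sqrt{-29979} + \frac{427613115}{23977}} = \sqrt{3 i \sqrt{3331} + \frac{427613115}{23977}} = \sqrt{\frac{427613115}{23977} + 3 i \sqrt{3331}}$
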